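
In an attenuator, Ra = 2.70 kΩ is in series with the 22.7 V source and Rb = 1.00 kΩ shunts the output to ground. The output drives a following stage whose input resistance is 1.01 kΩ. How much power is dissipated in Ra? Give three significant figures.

Total resistance from the source is Ra + (Rb‖R_L) = 3.202 kΩ, so I = 22.7/3.202 kΩ = 7.088 mA.
P = I²·Ra = (7.088 mA)² × 2.70 kΩ = 136 mW.

P ≈ 136 mW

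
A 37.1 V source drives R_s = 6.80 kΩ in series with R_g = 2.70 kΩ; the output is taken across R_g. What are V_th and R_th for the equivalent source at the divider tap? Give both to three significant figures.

V_th is the open-circuit tap voltage: 37.1 × 2.70/(6.80 + 2.70) = 10.5 V.
With the supply zeroed, R_s and R_g appear in parallel from the tap: R_th = R_s‖R_g = (6.80 × 2.70)/9.500 = 1.93 kΩ.

V_th = 10.5 V, R_th = 1.93 kΩ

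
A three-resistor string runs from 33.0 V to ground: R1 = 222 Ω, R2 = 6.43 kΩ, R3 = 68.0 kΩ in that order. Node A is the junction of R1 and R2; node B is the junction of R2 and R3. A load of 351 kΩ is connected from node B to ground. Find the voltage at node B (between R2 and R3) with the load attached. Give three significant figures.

V ≈ 29.5 V

At node B, R3 is in parallel with the load: R3‖R_L = 56960 Ω.
Below node A the resistance is R2 + (R3‖R_L) = 63390 Ω, so V_A = 33.0 × 63390/63620 = 32.88 V.
Then V_B = V_A × (R3‖R_L)/(R2 + R3‖R_L) = 32.88 × 56960/63390 = 29.5 V.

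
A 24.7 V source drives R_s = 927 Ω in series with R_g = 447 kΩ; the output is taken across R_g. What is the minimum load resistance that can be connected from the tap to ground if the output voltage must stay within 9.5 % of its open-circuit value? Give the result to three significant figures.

Output resistance R_th = R_s‖R_g = (927 × 447000)/447900 = 925.1 Ω.
The fractional drop is R_th/(R_th + R_L); requiring this ≤ 0.0950 gives R_L ≥ R_th(1/0.0950 − 1) = 925.1 × 9.526 = 8.81 kΩ.

R_L(min) ≈ 8.81 kΩ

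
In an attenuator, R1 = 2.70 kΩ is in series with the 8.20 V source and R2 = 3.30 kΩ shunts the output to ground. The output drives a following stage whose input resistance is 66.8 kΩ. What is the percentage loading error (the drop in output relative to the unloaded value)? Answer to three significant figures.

The divider's output (Thévenin) resistance is R1‖R2 = 1.485 kΩ.
Fractional drop under load = R_th/(R_th + R_L) = 1.485 / (1.485 + 66.8) = 0.02175.
So the output falls by 2.17 %.

2.17 %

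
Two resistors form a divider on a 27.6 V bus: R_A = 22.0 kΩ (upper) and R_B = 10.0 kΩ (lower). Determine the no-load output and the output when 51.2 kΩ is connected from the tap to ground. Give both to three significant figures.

Unloaded: 8.62 V; loaded: 7.60 V

Open-circuit: V = 27.6 × 10.0/(22.0 + 10.0) = 8.62 V.
With the load, R_B becomes R_B‖R_L = 8.366 kΩ, so V = 27.6 × 8.366/30.37 = 7.60 V.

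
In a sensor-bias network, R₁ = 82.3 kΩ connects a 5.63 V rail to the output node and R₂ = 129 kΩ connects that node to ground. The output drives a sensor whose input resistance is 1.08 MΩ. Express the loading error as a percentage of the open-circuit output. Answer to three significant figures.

The divider's output (Thévenin) resistance is R₁‖R₂ = 50.24 kΩ.
Fractional drop under load = R_th/(R_th + R_L) = 50.24 / (50.24 + 1080) = 0.04445.
So the output falls by 4.45 %.

4.45 %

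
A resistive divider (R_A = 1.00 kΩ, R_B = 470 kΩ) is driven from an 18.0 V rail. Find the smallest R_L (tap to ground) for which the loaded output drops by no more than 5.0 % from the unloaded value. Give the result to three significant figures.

R_L(min) ≈ 19.0 kΩ

Output resistance R_th = R_A‖R_B = (1000 × 470000)/471000 = 997.9 Ω.
The fractional drop is R_th/(R_th + R_L); requiring this ≤ 0.0500 gives R_L ≥ R_th(1/0.0500 − 1) = 997.9 × 19.00 = 19.0 kΩ.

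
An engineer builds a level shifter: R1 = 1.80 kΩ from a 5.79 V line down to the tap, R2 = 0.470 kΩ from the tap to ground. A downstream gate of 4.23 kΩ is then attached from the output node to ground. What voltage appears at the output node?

The load sits in parallel with R2: R2‖R_L = (470 × 4230) / (470 + 4230) = 423.0 Ω.
V_out = 5.79 × 423.0 / (1800 + 423.0) = 5.79 × 423.0/2223 = 1.10 V.

V_out ≈ 1.10 V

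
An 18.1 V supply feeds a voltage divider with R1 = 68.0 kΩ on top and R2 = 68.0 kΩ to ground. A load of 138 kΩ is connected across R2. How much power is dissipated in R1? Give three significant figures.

Total resistance from the source is R1 + (R2‖R_L) = 113.6 kΩ, so I = 18.1/113.6 kΩ = 0.1594 mA.
P = I²·R1 = (0.1594 mA)² × 68.0 kΩ = 1.73 mW.

P ≈ 1.73 mW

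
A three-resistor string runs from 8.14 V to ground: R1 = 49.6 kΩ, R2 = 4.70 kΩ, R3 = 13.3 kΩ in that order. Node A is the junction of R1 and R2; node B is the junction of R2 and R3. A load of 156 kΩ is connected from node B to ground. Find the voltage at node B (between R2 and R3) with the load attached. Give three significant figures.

V ≈ 1.50 V

At node B, R3 is in parallel with the load: R3‖R_L = 12.26 kΩ.
Below node A the resistance is R2 + (R3‖R_L) = 16.96 kΩ, so V_A = 8.14 × 16.96/66.56 = 2.074 V.
Then V_B = V_A × (R3‖R_L)/(R2 + R3‖R_L) = 2.074 × 12.26/16.96 = 1.50 V.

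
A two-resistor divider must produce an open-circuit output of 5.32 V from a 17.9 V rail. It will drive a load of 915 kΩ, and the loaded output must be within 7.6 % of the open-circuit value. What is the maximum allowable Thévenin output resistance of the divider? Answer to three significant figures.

Loading drop = R_th/(R_th + R_L) ≤ 0.0760, so R_th ≤ R_L · ε/(1−ε) = 915 kΩ × 0.0760/0.9240 = 75.3 kΩ.
(Any R1, R2 with R2/(R1+R2) = 0.297 and R1‖R2 ≤ 75.3 kΩ will meet the spec.)

R_th ≤ 75.3 kΩ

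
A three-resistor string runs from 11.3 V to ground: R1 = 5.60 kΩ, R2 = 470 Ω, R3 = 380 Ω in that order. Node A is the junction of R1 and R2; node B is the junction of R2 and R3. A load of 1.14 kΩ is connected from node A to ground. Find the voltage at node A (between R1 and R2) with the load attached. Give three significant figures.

Below node A the series string R2+R3 = 850.0 Ω sits in parallel with the 1140 Ω load: 486.9 Ω.
V_A = 11.3 × 486.9/(5600 + 486.9) = 0.904 V.

V ≈ 0.904 V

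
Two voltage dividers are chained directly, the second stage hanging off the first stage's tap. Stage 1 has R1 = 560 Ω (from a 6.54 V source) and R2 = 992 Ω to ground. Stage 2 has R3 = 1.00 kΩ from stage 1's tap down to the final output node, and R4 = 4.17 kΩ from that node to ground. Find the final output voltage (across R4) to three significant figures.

Stage 2 presents R3+R4 = 5170 Ω as a load on stage 1's tap.
Stage 1's lower leg becomes R2‖(R3+R4) = 832.3 Ω, so V_mid = 6.54 × 832.3/1392 = 3.910 V.
Stage 2 is itself unloaded: V_out = V_mid × R4/(R3+R4) = 3.910 × 4170/5170 = 3.15 V.

V_out ≈ 3.15 V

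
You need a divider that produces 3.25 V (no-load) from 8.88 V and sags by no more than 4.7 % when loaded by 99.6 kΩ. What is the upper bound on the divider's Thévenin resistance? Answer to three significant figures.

R_th ≤ 4.91 kΩ

Loading drop = R_th/(R_th + R_L) ≤ 0.0470, so R_th ≤ R_L · ε/(1−ε) = 99.6 kΩ × 0.0470/0.9530 = 4.91 kΩ.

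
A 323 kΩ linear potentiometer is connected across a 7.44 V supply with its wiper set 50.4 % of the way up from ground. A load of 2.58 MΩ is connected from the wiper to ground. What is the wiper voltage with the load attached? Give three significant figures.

V ≈ 3.64 V

The wiper splits the pot into (1−α)R = 160.2 kΩ above and αR = 162.8 kΩ below.
Lower section ‖ load = 153.1 kΩ.
V_wiper = 7.44 × 153.1/(160.2 + 153.1) = 3.64 V.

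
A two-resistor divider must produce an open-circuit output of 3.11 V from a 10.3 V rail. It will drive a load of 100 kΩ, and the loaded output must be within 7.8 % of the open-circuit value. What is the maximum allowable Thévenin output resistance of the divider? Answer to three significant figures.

Loading drop = R_th/(R_th + R_L) ≤ 0.0780, so R_th ≤ R_L · ε/(1−ε) = 100 kΩ × 0.0780/0.9220 = 8.46 kΩ.

R_th ≤ 8.46 kΩ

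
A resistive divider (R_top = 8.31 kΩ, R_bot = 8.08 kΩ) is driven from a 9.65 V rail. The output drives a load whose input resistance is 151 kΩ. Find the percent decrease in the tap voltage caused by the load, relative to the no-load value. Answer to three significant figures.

2.64 %

The divider's output (Thévenin) resistance is R_top‖R_bot = 4.097 kΩ.
Fractional drop under load = R_th/(R_th + R_L) = 4.097 / (4.097 + 151) = 0.02641.
So the output falls by 2.64 %.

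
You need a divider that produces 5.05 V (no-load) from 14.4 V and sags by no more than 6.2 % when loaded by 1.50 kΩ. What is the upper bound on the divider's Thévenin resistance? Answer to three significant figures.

R_th ≤ 99.1 Ω

Loading drop = R_th/(R_th + R_L) ≤ 0.0620, so R_th ≤ R_L · ε/(1−ε) = 1.50 kΩ × 0.0620/0.9380 = 99.1 Ω.
(Any R1, R2 with R2/(R1+R2) = 0.351 and R1‖R2 ≤ 99.1 Ω will meet the spec.)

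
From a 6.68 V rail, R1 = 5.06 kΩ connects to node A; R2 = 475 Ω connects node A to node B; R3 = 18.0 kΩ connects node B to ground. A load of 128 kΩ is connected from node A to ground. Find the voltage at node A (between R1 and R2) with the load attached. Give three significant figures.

Below node A the series string R2+R3 = 18480 Ω sits in parallel with the 128000 Ω load: 16140 Ω.
V_A = 6.68 × 16140/(5060 + 16140) = 5.09 V.

V ≈ 5.09 V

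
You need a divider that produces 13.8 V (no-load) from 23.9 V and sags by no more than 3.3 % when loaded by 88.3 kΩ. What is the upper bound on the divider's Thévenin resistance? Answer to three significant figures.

Loading drop = R_th/(R_th + R_L) ≤ 0.0330, so R_th ≤ R_L · ε/(1−ε) = 88.3 kΩ × 0.0330/0.9670 = 3.01 kΩ.

R_th ≤ 3.01 kΩ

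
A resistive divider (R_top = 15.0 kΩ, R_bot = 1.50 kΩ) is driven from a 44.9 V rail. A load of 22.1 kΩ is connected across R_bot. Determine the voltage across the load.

The load sits in parallel with R_bot: R_bot‖R_L = (1.50 × 22.1) / (1.50 + 22.1) = 1.405 kΩ.
V_out = 44.9 × 1.405 / (15.0 + 1.405) = 44.9 × 1.405/16.40 = 3.84 V.

V_out ≈ 3.84 V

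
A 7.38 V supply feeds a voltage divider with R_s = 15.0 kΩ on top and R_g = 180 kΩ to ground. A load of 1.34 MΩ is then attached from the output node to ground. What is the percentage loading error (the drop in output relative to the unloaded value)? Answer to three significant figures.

The divider's output (Thévenin) resistance is R_s‖R_g = 13.85 kΩ.
Fractional drop under load = R_th/(R_th + R_L) = 13.85 / (13.85 + 1340) = 0.01023.
So the output falls by 1.02 %.

1.02 %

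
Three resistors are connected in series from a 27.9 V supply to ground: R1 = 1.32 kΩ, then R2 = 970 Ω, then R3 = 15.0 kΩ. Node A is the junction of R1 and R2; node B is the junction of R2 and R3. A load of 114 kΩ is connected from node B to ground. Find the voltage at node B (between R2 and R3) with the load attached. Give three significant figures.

V ≈ 23.8 V

At node B, R3 is in parallel with the load: R3‖R_L = 13260 Ω.
Below node A the resistance is R2 + (R3‖R_L) = 14230 Ω, so V_A = 27.9 × 14230/15550 = 25.53 V.
Then V_B = V_A × (R3‖R_L)/(R2 + R3‖R_L) = 25.53 × 13260/14230 = 23.8 V.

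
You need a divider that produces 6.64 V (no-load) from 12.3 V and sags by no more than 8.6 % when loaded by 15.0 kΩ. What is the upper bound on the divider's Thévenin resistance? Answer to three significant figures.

R_th ≤ 1.41 kΩ

Loading drop = R_th/(R_th + R_L) ≤ 0.0860, so R_th ≤ R_L · ε/(1−ε) = 15.0 kΩ × 0.0860/0.9140 = 1.41 kΩ.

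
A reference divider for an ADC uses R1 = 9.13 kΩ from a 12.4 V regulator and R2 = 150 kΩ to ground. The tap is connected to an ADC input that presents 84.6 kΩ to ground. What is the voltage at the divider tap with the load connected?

The load sits in parallel with R2: R2‖R_L = (150 × 84.6) / (150 + 84.6) = 54.09 kΩ.
V_out = 12.4 × 54.09 / (9.13 + 54.09) = 12.4 × 54.09/63.22 = 10.6 V.

V_out ≈ 10.6 V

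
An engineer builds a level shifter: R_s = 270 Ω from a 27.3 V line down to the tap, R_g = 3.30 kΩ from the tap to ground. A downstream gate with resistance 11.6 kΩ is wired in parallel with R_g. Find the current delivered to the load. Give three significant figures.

R_g‖R_L = 2569 Ω; V_out = 27.3 × 2569/2839 = 24.70 V.
I_L = V_out / R_L = 24.70 / 11.6 kΩ = 2.13 mA.

I_L ≈ 2.13 mA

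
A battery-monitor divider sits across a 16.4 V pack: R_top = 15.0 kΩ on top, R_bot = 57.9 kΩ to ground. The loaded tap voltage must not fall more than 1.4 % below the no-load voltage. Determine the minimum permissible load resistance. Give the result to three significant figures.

Output resistance R_th = R_top‖R_bot = (15.0 × 57.9)/72.90 = 11.91 kΩ.
The fractional drop is R_th/(R_th + R_L); requiring this ≤ 0.0140 gives R_L ≥ R_th(1/0.0140 − 1) = 11.91 × 70.43 = 839 kΩ.

R_L(min) ≈ 839 kΩ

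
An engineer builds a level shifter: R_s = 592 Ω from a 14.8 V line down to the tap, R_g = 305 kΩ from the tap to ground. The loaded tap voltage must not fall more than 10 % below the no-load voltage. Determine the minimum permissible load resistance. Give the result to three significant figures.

R_L(min) ≈ 5.32 kΩ

Output resistance R_th = R_s‖R_g = (592 × 305000)/305600 = 590.9 Ω.
The fractional drop is R_th/(R_th + R_L); requiring this ≤ 0.100 gives R_L ≥ R_th(1/0.100 − 1) = 590.9 × 9.000 = 5.32 kΩ.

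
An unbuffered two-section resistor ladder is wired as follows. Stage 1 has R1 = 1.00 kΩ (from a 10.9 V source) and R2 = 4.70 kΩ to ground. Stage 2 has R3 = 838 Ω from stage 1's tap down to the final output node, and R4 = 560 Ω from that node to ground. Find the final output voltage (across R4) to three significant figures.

Stage 2 presents R3+R4 = 1398 Ω as a load on stage 1's tap.
Stage 1's lower leg becomes R2‖(R3+R4) = 1078 Ω, so V_mid = 10.9 × 1078/2078 = 5.653 V.
Stage 2 is itself unloaded: V_out = V_mid × R4/(R3+R4) = 5.653 × 560/1398 = 2.26 V.

V_out ≈ 2.26 V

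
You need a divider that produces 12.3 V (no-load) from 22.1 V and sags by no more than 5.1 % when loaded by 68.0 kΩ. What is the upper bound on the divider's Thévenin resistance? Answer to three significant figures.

R_th ≤ 3.65 kΩ

Loading drop = R_th/(R_th + R_L) ≤ 0.0510, so R_th ≤ R_L · ε/(1−ε) = 68.0 kΩ × 0.0510/0.9490 = 3.65 kΩ.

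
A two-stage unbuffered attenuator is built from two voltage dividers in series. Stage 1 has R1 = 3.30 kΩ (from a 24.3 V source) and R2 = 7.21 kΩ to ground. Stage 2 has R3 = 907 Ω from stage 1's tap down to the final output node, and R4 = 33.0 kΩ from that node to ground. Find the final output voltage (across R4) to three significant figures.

Stage 2 presents R3+R4 = 33910 Ω as a load on stage 1's tap.
Stage 1's lower leg becomes R2‖(R3+R4) = 5946 Ω, so V_mid = 24.3 × 5946/9246 = 15.63 V.
Stage 2 is itself unloaded: V_out = V_mid × R4/(R3+R4) = 15.63 × 33000/33910 = 15.2 V.

V_out ≈ 15.2 V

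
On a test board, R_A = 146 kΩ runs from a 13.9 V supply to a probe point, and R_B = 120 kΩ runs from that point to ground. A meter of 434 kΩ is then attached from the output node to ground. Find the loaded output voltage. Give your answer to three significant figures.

V_out ≈ 5.44 V

The load sits in parallel with R_B: R_B‖R_L = (120 × 434) / (120 + 434) = 94.01 kΩ.
V_out = 13.9 × 94.01 / (146 + 94.01) = 13.9 × 94.01/240.0 = 5.44 V.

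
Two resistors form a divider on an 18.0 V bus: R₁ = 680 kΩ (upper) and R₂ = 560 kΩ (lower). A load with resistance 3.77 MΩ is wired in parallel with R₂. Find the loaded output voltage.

V_out ≈ 7.52 V

The load sits in parallel with R₂: R₂‖R_L = (560 × 3770) / (560 + 3770) = 487.6 kΩ.
V_out = 18.0 × 487.6 / (680 + 487.6) = 18.0 × 487.6/1168 = 7.52 V.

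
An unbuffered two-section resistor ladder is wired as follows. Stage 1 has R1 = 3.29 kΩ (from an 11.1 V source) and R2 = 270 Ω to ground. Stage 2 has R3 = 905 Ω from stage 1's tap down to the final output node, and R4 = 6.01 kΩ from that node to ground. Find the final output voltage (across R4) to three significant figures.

V_out ≈ 0.706 V

Stage 2 presents R3+R4 = 6915 Ω as a load on stage 1's tap.
Stage 1's lower leg becomes R2‖(R3+R4) = 259.9 Ω, so V_mid = 11.1 × 259.9/3550 = 0.8125 V.
Stage 2 is itself unloaded: V_out = V_mid × R4/(R3+R4) = 0.8125 × 6010/6915 = 0.706 V.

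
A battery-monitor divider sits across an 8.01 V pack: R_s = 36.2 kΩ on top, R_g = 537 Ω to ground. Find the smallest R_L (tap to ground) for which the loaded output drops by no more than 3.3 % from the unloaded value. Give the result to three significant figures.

R_L(min) ≈ 15.5 kΩ

Output resistance R_th = R_s‖R_g = (36200 × 537)/36740 = 529.2 Ω.
The fractional drop is R_th/(R_th + R_L); requiring this ≤ 0.0330 gives R_L ≥ R_th(1/0.0330 − 1) = 529.2 × 29.30 = 15.5 kΩ.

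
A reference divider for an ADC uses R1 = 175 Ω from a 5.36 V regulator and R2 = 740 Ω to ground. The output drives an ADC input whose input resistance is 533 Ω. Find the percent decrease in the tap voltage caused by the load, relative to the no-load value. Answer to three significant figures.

21.0 %

The divider's output (Thévenin) resistance is R1‖R2 = 141.5 Ω.
Fractional drop under load = R_th/(R_th + R_L) = 141.5 / (141.5 + 533) = 0.2098.
So the output falls by 21.0 %.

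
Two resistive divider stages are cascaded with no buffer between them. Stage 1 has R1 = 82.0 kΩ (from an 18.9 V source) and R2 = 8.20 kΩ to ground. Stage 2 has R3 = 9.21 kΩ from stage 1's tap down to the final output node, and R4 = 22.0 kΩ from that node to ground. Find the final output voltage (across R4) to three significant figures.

Stage 2 presents R3+R4 = 31.21 kΩ as a load on stage 1's tap.
Stage 1's lower leg becomes R2‖(R3+R4) = 6.494 kΩ, so V_mid = 18.9 × 6.494/88.49 = 1.387 V.
Stage 2 is itself unloaded: V_out = V_mid × R4/(R3+R4) = 1.387 × 22.0/31.21 = 0.978 V.

V_out ≈ 0.978 V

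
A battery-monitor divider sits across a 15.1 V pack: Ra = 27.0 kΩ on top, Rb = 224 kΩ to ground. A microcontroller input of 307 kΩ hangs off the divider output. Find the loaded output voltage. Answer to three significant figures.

V_out ≈ 12.5 V

The load sits in parallel with Rb: Rb‖R_L = (224 × 307) / (224 + 307) = 129.5 kΩ.
V_out = 15.1 × 129.5 / (27.0 + 129.5) = 15.1 × 129.5/156.5 = 12.5 V.
(Unloaded it would have been 13.5 V.)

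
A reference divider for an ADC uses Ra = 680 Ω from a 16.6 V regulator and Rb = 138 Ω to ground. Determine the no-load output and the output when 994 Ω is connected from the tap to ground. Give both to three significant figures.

Unloaded: 2.80 V; loaded: 2.51 V

Open-circuit: V = 16.6 × 138/(680 + 138) = 2.80 V.
With the load, Rb becomes Rb‖R_L = 121.2 Ω, so V = 16.6 × 121.2/801.2 = 2.51 V.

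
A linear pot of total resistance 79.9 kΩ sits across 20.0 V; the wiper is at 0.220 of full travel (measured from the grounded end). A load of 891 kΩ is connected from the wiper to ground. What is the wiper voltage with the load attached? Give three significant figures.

V ≈ 4.33 V

The wiper splits the pot into (1−α)R = 62.32 kΩ above and αR = 17.58 kΩ below.
Lower section ‖ load = 17.24 kΩ.
V_wiper = 20.0 × 17.24/(62.32 + 17.24) = 4.33 V.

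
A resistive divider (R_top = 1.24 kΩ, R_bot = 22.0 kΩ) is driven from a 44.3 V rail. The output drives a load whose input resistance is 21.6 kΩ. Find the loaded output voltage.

The load sits in parallel with R_bot: R_bot‖R_L = (22.0 × 21.6) / (22.0 + 21.6) = 10.90 kΩ.
V_out = 44.3 × 10.90 / (1.24 + 10.90) = 44.3 × 10.90/12.14 = 39.8 V.

V_out ≈ 39.8 V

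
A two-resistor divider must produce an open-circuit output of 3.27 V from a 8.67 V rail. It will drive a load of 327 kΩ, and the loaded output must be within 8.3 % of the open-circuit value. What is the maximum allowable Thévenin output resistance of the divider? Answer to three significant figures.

R_th ≤ 29.6 kΩ

Loading drop = R_th/(R_th + R_L) ≤ 0.0830, so R_th ≤ R_L · ε/(1−ε) = 327 kΩ × 0.0830/0.9170 = 29.6 kΩ.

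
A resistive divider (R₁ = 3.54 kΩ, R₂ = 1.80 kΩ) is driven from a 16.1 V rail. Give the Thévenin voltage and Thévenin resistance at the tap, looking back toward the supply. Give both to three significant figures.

V_th is the open-circuit tap voltage: 16.1 × 1.80/(3.54 + 1.80) = 5.43 V.
With the supply zeroed, R₁ and R₂ appear in parallel from the tap: R_th = R₁‖R₂ = (3.54 × 1.80)/5.340 = 1.19 kΩ.

V_th = 5.43 V, R_th = 1.19 kΩ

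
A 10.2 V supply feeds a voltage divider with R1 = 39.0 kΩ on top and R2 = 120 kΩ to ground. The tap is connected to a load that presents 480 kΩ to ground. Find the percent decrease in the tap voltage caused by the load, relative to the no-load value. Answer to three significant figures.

The divider's output (Thévenin) resistance is R1‖R2 = 29.43 kΩ.
Fractional drop under load = R_th/(R_th + R_L) = 29.43 / (29.43 + 480) = 0.05778.
So the output falls by 5.78 %.

5.78 %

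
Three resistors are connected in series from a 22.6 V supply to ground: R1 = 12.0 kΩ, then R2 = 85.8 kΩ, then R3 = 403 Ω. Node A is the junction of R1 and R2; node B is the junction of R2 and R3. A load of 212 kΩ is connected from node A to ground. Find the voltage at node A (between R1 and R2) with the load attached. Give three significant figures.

Below node A the series string R2+R3 = 86200 Ω sits in parallel with the 212000 Ω load: 61280 Ω.
V_A = 22.6 × 61280/(12000 + 61280) = 18.9 V.

V ≈ 18.9 V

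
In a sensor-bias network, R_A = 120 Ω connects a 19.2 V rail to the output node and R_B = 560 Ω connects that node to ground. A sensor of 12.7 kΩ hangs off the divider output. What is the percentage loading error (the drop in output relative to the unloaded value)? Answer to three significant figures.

The divider's output (Thévenin) resistance is R_A‖R_B = 98.82 Ω.
Fractional drop under load = R_th/(R_th + R_L) = 98.82 / (98.82 + 12700) = 0.007721.
So the output falls by 0.772 %.

0.772 %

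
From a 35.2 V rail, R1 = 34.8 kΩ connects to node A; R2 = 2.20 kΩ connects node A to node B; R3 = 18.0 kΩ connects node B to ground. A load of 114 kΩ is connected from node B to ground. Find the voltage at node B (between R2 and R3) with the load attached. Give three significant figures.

V ≈ 10.4 V

At node B, R3 is in parallel with the load: R3‖R_L = 15.55 kΩ.
Below node A the resistance is R2 + (R3‖R_L) = 17.75 kΩ, so V_A = 35.2 × 17.75/52.55 = 11.89 V.
Then V_B = V_A × (R3‖R_L)/(R2 + R3‖R_L) = 11.89 × 15.55/17.75 = 10.4 V.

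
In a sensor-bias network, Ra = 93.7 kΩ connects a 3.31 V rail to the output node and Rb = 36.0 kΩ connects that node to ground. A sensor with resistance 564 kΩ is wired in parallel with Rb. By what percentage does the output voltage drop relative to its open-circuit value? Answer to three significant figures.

4.41 %

The divider's output (Thévenin) resistance is Ra‖Rb = 26.01 kΩ.
Fractional drop under load = R_th/(R_th + R_L) = 26.01 / (26.01 + 564) = 0.04408.
So the output falls by 4.41 %.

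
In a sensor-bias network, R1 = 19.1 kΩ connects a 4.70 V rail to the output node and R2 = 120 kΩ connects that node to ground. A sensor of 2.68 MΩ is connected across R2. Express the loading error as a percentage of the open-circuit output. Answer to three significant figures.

The divider's output (Thévenin) resistance is R1‖R2 = 16.48 kΩ.
Fractional drop under load = R_th/(R_th + R_L) = 16.48 / (16.48 + 2680) = 0.006111.
So the output falls by 0.611 %.

0.611 %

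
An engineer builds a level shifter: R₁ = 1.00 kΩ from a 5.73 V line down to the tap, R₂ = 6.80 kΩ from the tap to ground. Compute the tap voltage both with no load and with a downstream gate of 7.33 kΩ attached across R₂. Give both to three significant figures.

Unloaded: 5.00 V; loaded: 4.46 V

Open-circuit: V = 5.73 × 6.80/(1.00 + 6.80) = 5.00 V.
With the load, R₂ becomes R₂‖R_L = 3.528 kΩ, so V = 5.73 × 3.528/4.528 = 4.46 V.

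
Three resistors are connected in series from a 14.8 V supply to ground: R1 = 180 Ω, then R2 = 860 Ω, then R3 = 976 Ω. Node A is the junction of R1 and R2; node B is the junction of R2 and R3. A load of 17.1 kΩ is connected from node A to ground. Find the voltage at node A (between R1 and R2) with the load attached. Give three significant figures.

Below node A the series string R2+R3 = 1836 Ω sits in parallel with the 17100 Ω load: 1658 Ω.
V_A = 14.8 × 1658/(180 + 1658) = 13.4 V.

V ≈ 13.4 V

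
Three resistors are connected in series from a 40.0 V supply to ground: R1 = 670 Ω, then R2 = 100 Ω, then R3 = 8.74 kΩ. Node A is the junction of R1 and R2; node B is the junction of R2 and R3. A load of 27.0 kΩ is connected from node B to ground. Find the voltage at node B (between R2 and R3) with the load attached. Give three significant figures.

V ≈ 35.8 V

At node B, R3 is in parallel with the load: R3‖R_L = 6603 Ω.
Below node A the resistance is R2 + (R3‖R_L) = 6703 Ω, so V_A = 40.0 × 6703/7373 = 36.36 V.
Then V_B = V_A × (R3‖R_L)/(R2 + R3‖R_L) = 36.36 × 6603/6703 = 35.8 V.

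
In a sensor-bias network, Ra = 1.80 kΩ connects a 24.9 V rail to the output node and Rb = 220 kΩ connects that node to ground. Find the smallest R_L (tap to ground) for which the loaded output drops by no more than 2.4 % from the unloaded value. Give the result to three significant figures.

Output resistance R_th = Ra‖Rb = (1.80 × 220)/221.8 = 1.785 kΩ.
The fractional drop is R_th/(R_th + R_L); requiring this ≤ 0.0240 gives R_L ≥ R_th(1/0.0240 − 1) = 1.785 × 40.67 = 72.6 kΩ.

R_L(min) ≈ 72.6 kΩ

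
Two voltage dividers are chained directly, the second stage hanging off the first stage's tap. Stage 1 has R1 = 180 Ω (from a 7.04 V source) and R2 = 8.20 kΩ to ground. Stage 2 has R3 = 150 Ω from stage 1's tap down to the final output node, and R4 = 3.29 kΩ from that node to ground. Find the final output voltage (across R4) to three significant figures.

V_out ≈ 6.27 V

Stage 2 presents R3+R4 = 3440 Ω as a load on stage 1's tap.
Stage 1's lower leg becomes R2‖(R3+R4) = 2423 Ω, so V_mid = 7.04 × 2423/2603 = 6.553 V.
Stage 2 is itself unloaded: V_out = V_mid × R4/(R3+R4) = 6.553 × 3290/3440 = 6.27 V.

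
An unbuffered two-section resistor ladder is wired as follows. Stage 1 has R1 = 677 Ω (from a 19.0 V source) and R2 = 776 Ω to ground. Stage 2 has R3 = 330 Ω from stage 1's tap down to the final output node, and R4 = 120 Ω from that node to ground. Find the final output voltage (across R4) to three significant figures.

Stage 2 presents R3+R4 = 450.0 Ω as a load on stage 1's tap.
Stage 1's lower leg becomes R2‖(R3+R4) = 284.8 Ω, so V_mid = 19.0 × 284.8/961.8 = 5.627 V.
Stage 2 is itself unloaded: V_out = V_mid × R4/(R3+R4) = 5.627 × 120/450.0 = 1.50 V.

V_out ≈ 1.50 V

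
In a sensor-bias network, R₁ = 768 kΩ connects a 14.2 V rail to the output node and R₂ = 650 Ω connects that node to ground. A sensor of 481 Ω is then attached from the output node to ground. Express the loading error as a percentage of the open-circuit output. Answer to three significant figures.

57.5 %

Unloaded V = 14.2 × 650/768600 = 0.01201 V.
Loaded: R₂‖R_L = 276.4 Ω, giving V = 14.2 × 276.4/768300 = 0.005109 V.
Drop = (0.01201 − 0.005109) / 0.01201 = 57.5 %.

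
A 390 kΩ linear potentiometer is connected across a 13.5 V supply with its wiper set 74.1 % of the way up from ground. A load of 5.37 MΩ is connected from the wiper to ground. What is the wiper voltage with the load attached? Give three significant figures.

The wiper splits the pot into (1−α)R = 101.0 kΩ above and αR = 289.0 kΩ below.
Lower section ‖ load = 274.2 kΩ.
V_wiper = 13.5 × 274.2/(101.0 + 274.2) = 9.87 V.

V ≈ 9.87 V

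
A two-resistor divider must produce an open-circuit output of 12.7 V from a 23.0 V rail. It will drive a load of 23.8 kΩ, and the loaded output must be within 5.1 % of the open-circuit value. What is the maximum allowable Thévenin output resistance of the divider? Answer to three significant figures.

Loading drop = R_th/(R_th + R_L) ≤ 0.0510, so R_th ≤ R_L · ε/(1−ε) = 23.8 kΩ × 0.0510/0.9490 = 1.28 kΩ.
(Any R1, R2 with R2/(R1+R2) = 0.552 and R1‖R2 ≤ 1.28 kΩ will meet the spec.)

R_th ≤ 1.28 kΩ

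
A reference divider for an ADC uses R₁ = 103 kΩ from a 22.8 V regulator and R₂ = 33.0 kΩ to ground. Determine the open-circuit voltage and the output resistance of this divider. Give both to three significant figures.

V_th = 5.53 V, R_th = 25.0 kΩ

V_th is the open-circuit tap voltage: 22.8 × 33.0/(103 + 33.0) = 5.53 V.
With the supply zeroed, R₁ and R₂ appear in parallel from the tap: R_th = R₁‖R₂ = (103 × 33.0)/136.0 = 25.0 kΩ.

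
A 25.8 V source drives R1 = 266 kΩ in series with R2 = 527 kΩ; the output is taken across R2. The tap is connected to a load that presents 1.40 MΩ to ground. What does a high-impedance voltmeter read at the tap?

V_out ≈ 15.2 V

The load sits in parallel with R2: R2‖R_L = (527 × 1400) / (527 + 1400) = 382.9 kΩ.
V_out = 25.8 × 382.9 / (266 + 382.9) = 25.8 × 382.9/648.9 = 15.2 V.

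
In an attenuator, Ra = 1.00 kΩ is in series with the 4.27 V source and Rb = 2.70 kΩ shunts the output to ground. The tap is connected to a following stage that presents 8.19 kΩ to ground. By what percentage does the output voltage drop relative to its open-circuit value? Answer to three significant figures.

8.18 %

Unloaded V = 4.27 × 2.70/3.700 = 3.1159 V.
Loaded: Rb‖R_L = 2.031 kΩ, giving V = 4.27 × 2.031/3.031 = 2.8610 V.
Drop = (3.1159 − 2.8610) / 3.1159 = 8.18 %.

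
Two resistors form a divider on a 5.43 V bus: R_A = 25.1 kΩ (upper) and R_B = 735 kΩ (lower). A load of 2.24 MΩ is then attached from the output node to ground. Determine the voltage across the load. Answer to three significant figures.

V_out ≈ 5.19 V

The load sits in parallel with R_B: R_B‖R_L = (735 × 2240) / (735 + 2240) = 553.4 kΩ.
V_out = 5.43 × 553.4 / (25.1 + 553.4) = 5.43 × 553.4/578.5 = 5.19 V.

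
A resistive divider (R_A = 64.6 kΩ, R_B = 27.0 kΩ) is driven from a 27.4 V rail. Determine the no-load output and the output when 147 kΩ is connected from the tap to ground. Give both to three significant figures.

Unloaded: 8.08 V; loaded: 7.15 V

Open-circuit: V = 27.4 × 27.0/(64.6 + 27.0) = 8.08 V.
With the load, R_B becomes R_B‖R_L = 22.81 kΩ, so V = 27.4 × 22.81/87.41 = 7.15 V.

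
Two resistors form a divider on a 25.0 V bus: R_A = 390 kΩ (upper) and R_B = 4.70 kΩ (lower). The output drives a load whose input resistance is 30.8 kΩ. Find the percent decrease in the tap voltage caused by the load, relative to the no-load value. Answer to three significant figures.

13.1 %

The divider's output (Thévenin) resistance is R_A‖R_B = 4.644 kΩ.
Fractional drop under load = R_th/(R_th + R_L) = 4.644 / (4.644 + 30.8) = 0.1310.
So the output falls by 13.1 %.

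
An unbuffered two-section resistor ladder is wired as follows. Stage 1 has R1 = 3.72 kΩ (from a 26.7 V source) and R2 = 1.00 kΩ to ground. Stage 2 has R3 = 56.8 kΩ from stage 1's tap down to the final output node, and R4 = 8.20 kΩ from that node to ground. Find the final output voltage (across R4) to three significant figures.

V_out ≈ 0.705 V

Stage 2 presents R3+R4 = 65.00 kΩ as a load on stage 1's tap.
Stage 1's lower leg becomes R2‖(R3+R4) = 0.9848 kΩ, so V_mid = 26.7 × 0.9848/4.705 = 5.589 V.
Stage 2 is itself unloaded: V_out = V_mid × R4/(R3+R4) = 5.589 × 8.20/65.00 = 0.705 V.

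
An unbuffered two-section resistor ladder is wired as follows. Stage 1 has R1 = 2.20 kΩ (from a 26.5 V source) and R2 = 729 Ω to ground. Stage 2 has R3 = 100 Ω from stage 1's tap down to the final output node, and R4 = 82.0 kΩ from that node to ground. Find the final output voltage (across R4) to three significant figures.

V_out ≈ 6.54 V

Stage 2 presents R3+R4 = 82100 Ω as a load on stage 1's tap.
Stage 1's lower leg becomes R2‖(R3+R4) = 722.6 Ω, so V_mid = 26.5 × 722.6/2923 = 6.552 V.
Stage 2 is itself unloaded: V_out = V_mid × R4/(R3+R4) = 6.552 × 82000/82100 = 6.54 V.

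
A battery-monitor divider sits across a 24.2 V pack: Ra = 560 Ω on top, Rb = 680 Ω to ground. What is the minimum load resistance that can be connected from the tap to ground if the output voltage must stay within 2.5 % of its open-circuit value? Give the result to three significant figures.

R_L(min) ≈ 12.0 kΩ

Output resistance R_th = Ra‖Rb = (560 × 680)/1240 = 307.1 Ω.
The fractional drop is R_th/(R_th + R_L); requiring this ≤ 0.0250 gives R_L ≥ R_th(1/0.0250 − 1) = 307.1 × 39.00 = 12.0 kΩ.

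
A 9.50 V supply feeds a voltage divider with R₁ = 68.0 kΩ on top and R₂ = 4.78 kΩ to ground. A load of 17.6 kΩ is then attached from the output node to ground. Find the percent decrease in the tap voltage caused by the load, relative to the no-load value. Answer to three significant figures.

20.2 %

The divider's output (Thévenin) resistance is R₁‖R₂ = 4.466 kΩ.
Fractional drop under load = R_th/(R_th + R_L) = 4.466 / (4.466 + 17.6) = 0.2024.
So the output falls by 20.2 %.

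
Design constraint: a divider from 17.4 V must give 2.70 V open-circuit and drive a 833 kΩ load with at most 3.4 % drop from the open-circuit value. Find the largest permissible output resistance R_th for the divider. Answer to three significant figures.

R_th ≤ 29.3 kΩ

Loading drop = R_th/(R_th + R_L) ≤ 0.0340, so R_th ≤ R_L · ε/(1−ε) = 833 kΩ × 0.0340/0.9660 = 29.3 kΩ.
(Any R1, R2 with R2/(R1+R2) = 0.155 and R1‖R2 ≤ 29.3 kΩ will meet the spec.)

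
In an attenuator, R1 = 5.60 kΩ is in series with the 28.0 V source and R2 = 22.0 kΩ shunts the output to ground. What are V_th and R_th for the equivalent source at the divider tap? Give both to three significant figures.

V_th is the open-circuit tap voltage: 28.0 × 22.0/(5.60 + 22.0) = 22.3 V.
With the supply zeroed, R1 and R2 appear in parallel from the tap: R_th = R1‖R2 = (5.60 × 22.0)/27.60 = 4.46 kΩ.

V_th = 22.3 V, R_th = 4.46 kΩ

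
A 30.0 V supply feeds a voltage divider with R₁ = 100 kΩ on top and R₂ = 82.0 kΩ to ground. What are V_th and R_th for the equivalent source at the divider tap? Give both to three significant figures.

V_th is the open-circuit tap voltage: 30.0 × 82.0/(100 + 82.0) = 13.5 V.
With the supply zeroed, R₁ and R₂ appear in parallel from the tap: R_th = R₁‖R₂ = (100 × 82.0)/182.0 = 45.1 kΩ.

V_th = 13.5 V, R_th = 45.1 kΩ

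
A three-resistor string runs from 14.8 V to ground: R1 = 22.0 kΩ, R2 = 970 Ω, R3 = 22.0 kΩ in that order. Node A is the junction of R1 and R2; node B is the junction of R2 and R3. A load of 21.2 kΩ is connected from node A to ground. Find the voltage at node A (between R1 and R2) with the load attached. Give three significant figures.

V ≈ 4.94 V

Below node A the series string R2+R3 = 22970 Ω sits in parallel with the 21200 Ω load: 11020 Ω.
V_A = 14.8 × 11020/(22000 + 11020) = 4.94 V.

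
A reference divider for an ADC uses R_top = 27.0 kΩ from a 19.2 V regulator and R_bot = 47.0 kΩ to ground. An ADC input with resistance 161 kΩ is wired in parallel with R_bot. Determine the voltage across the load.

V_out ≈ 11.0 V

The load sits in parallel with R_bot: R_bot‖R_L = (47.0 × 161) / (47.0 + 161) = 36.38 kΩ.
V_out = 19.2 × 36.38 / (27.0 + 36.38) = 19.2 × 36.38/63.38 = 11.0 V.
(Unloaded it would have been 12.2 V.)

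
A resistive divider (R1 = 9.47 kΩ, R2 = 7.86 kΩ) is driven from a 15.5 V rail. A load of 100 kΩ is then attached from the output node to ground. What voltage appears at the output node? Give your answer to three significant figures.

V_out ≈ 6.74 V

The load sits in parallel with R2: R2‖R_L = (7.86 × 100) / (7.86 + 100) = 7.287 kΩ.
V_out = 15.5 × 7.287 / (9.47 + 7.287) = 15.5 × 7.287/16.76 = 6.74 V.
(Unloaded it would have been 7.03 V.)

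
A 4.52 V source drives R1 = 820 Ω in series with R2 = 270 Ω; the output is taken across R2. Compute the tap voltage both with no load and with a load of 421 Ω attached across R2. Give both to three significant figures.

Open-circuit: V = 4.52 × 270/(820 + 270) = 1.12 V.
With the load, R2 becomes R2‖R_L = 164.5 Ω, so V = 4.52 × 164.5/984.5 = 0.755 V.

Unloaded: 1.12 V; loaded: 0.755 V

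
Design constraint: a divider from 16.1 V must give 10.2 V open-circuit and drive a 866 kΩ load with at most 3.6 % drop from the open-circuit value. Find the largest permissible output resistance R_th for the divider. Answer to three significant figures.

R_th ≤ 32.3 kΩ

Loading drop = R_th/(R_th + R_L) ≤ 0.0360, so R_th ≤ R_L · ε/(1−ε) = 866 kΩ × 0.0360/0.9640 = 32.3 kΩ.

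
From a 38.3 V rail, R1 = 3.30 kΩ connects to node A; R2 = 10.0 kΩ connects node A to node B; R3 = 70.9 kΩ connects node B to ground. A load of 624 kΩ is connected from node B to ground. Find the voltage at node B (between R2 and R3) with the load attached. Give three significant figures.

V ≈ 31.7 V

At node B, R3 is in parallel with the load: R3‖R_L = 63.67 kΩ.
Below node A the resistance is R2 + (R3‖R_L) = 73.67 kΩ, so V_A = 38.3 × 73.67/76.97 = 36.66 V.
Then V_B = V_A × (R3‖R_L)/(R2 + R3‖R_L) = 36.66 × 63.67/73.67 = 31.7 V.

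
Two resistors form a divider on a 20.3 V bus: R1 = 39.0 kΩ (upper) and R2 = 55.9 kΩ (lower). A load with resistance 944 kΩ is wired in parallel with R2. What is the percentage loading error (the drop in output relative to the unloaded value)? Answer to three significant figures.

2.38 %

The divider's output (Thévenin) resistance is R1‖R2 = 22.97 kΩ.
Fractional drop under load = R_th/(R_th + R_L) = 22.97 / (22.97 + 944) = 0.02376.
So the output falls by 2.38 %.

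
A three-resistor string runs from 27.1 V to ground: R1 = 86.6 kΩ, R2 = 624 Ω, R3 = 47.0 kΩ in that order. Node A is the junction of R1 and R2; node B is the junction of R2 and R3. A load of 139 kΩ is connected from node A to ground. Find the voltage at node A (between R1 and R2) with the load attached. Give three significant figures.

Below node A the series string R2+R3 = 47620 Ω sits in parallel with the 139000 Ω load: 35470 Ω.
V_A = 27.1 × 35470/(86600 + 35470) = 7.87 V.

V ≈ 7.87 V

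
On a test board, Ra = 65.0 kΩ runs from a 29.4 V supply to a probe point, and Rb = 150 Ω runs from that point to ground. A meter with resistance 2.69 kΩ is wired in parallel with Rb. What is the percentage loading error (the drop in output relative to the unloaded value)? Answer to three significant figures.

5.27 %

The divider's output (Thévenin) resistance is Ra‖Rb = 149.7 Ω.
Fractional drop under load = R_th/(R_th + R_L) = 149.7 / (149.7 + 2690) = 0.05270.
So the output falls by 5.27 %.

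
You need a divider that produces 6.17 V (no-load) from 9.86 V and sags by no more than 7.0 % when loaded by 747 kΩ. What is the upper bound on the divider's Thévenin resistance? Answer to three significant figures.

Loading drop = R_th/(R_th + R_L) ≤ 0.0700, so R_th ≤ R_L · ε/(1−ε) = 747 kΩ × 0.0700/0.9300 = 56.2 kΩ.

R_th ≤ 56.2 kΩ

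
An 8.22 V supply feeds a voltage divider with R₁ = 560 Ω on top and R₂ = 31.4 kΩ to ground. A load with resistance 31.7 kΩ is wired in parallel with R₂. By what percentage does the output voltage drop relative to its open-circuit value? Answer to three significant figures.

1.71 %

The divider's output (Thévenin) resistance is R₁‖R₂ = 550.2 Ω.
Fractional drop under load = R_th/(R_th + R_L) = 550.2 / (550.2 + 31700) = 0.01706.
So the output falls by 1.71 %.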